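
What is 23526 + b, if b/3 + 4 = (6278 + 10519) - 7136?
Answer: 52497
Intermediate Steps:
b = 28971 (b = -12 + 3*((6278 + 10519) - 7136) = -12 + 3*(16797 - 7136) = -12 + 3*9661 = -12 + 28983 = 28971)
23526 + b = 23526 + 28971 = 52497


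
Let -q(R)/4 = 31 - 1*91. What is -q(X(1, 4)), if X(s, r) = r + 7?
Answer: -240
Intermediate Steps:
X(s, r) = 7 + r
q(R) = 240 (q(R) = -4*(31 - 1*91) = -4*(31 - 91) = -4*(-60) = 240)
-q(X(1, 4)) = -1*240 = -240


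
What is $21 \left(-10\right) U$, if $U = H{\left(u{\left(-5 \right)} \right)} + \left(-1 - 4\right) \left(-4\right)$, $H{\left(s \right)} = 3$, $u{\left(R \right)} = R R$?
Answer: $-4830$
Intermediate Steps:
$u{\left(R \right)} = R^{2}$
$U = 23$ ($U = 3 + \left(-1 - 4\right) \left(-4\right) = 3 - -20 = 3 + 20 = 23$)
$21 \left(-10\right) U = 21 \left(-10\right) 23 = \left(-210\right) 23 = -4830$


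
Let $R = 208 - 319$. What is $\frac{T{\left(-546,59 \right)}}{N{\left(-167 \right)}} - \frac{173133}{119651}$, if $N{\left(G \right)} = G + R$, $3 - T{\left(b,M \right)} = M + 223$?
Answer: $- \frac{14748345}{33262978} \approx -0.44339$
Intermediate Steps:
$T{\left(b,M \right)} = -220 - M$ ($T{\left(b,M \right)} = 3 - \left(M + 223\right) = 3 - \left(223 + M\right) = -220 - M$)
$R = -111$
$N{\left(G \right)} = -111 + G$ ($N{\left(G \right)} = G - 111 = -111 + G$)
$\frac{T{\left(-546,59 \right)}}{N{\left(-167 \right)}} - \frac{173133}{119651} = \frac{-220 - 59}{-111 - 167} - \frac{173133}{119651} = \frac{-220 - 59}{-278} - \frac{173133}{119651} = \left(-279\right) \left(- \frac{1}{278}\right) - \frac{173133}{119651} = \frac{279}{278} - \frac{173133}{119651} = - \frac{14748345}{33262978}$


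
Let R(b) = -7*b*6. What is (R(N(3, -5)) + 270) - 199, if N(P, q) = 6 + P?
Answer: -307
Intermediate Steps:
R(b) = -42*b
(R(N(3, -5)) + 270) - 199 = (-42*(6 + 3) + 270) - 199 = (-42*9 + 270) - 199 = (-378 + 270) - 199 = -108 - 199 = -307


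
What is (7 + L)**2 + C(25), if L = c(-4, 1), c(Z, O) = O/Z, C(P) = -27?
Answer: 297/16 ≈ 18.563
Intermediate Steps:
L = -1/4 (L = 1/(-4) = 1*(-1/4) = -1/4 ≈ -0.25000)
(7 + L)**2 + C(25) = (7 - 1/4)**2 - 27 = (27/4)**2 - 27 = 729/16 - 27 = 297/16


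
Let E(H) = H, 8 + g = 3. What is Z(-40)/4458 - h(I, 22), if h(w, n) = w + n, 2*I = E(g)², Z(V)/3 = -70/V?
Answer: -205061/5944 ≈ -34.499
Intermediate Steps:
g = -5 (g = -8 + 3 = -5)
Z(V) = -210/V (Z(V) = 3*(-70/V) = -210/V)
I = 25/2 (I = (½)*(-5)² = (½)*25 = 25/2 ≈ 12.500)
h(w, n) = n + w
Z(-40)/4458 - h(I, 22) = -210/(-40)/4458 - (22 + 25/2) = -210*(-1/40)*(1/4458) - 1*69/2 = (21/4)*(1/4458) - 69/2 = 7/5944 - 69/2 = -205061/5944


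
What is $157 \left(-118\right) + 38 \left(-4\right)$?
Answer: $-18678$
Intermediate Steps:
$157 \left(-118\right) + 38 \left(-4\right) = -18526 - 152 = -18678$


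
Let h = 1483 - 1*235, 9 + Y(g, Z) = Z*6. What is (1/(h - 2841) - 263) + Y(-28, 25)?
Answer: -194347/1593 ≈ -122.00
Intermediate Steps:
Y(g, Z) = -9 + 6*Z (Y(g, Z) = -9 + Z*6 = -9 + 6*Z)
h = 1248 (h = 1483 - 235 = 1248)
(1/(h - 2841) - 263) + Y(-28, 25) = (1/(1248 - 2841) - 263) + (-9 + 6*25) = (1/(-1593) - 263) + (-9 + 150) = (-1/1593 - 263) + 141 = -418960/1593 + 141 = -194347/1593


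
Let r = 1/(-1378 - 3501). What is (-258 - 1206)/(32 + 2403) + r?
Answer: -7145291/11880365 ≈ -0.60144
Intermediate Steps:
r = -1/4879 (r = 1/(-4879) = -1/4879 ≈ -0.00020496)
(-258 - 1206)/(32 + 2403) + r = (-258 - 1206)/(32 + 2403) - 1/4879 = -1464/2435 - 1/4879 = -7145291/11880365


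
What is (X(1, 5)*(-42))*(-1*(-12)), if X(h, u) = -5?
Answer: 2520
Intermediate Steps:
(X(1, 5)*(-42))*(-1*(-12)) = (-5*(-42))*(-1*(-12)) = 210*12 = 2520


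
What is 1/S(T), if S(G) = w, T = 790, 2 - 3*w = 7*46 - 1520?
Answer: 1/400 ≈ 0.0025000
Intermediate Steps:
w = 400 (w = ⅔ - (7*46 - 1520)/3 = ⅔ - (322 - 1520)/3 = ⅔ - ⅓*(-1198) = ⅔ + 1198/3 = 400)
S(G) = 400
1/S(T) = 1/400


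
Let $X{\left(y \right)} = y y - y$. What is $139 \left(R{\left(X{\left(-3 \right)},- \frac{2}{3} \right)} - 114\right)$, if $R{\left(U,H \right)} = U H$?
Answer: $-16958$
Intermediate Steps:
$X{\left(y \right)} = y^{2} - y$
$R{\left(U,H \right)} = H U$
$139 \left(R{\left(X{\left(-3 \right)},- \frac{2}{3} \right)} - 114\right) = 139 \left(- \frac{2}{3} \left(- 3 \left(-1 - 3\right)\right) - 114\right) = 139 \left(\left(-2\right) \frac{1}{3} \left(\left(-3\right) \left(-4\right)\right) - 114\right) = 139 \left(\left(- \frac{2}{3}\right) 12 - 114\right) = 139 \left(-8 - 114\right) = 139 \left(-122\right) = -16958$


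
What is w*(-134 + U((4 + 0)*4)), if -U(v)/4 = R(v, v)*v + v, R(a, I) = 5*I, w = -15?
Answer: 79770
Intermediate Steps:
U(v) = -20*v**2 - 4*v (U(v) = -4*((5*v)*v + v) = -4*(5*v**2 + v) = -4*(v + 5*v**2) = -20*v**2 - 4*v)
w*(-134 + U((4 + 0)*4)) = -15*(-134 - 4*(4 + 0)*4*(1 + 5*((4 + 0)*4))) = -15*(-134 - 4*4*4*(1 + 5*(4*4))) = -15*(-134 - 4*16*(1 + 5*16)) = -15*(-134 - 4*16*(1 + 80)) = -15*(-134 - 4*16*81) = -15*(-134 - 5184) = -15*(-5318) = 79770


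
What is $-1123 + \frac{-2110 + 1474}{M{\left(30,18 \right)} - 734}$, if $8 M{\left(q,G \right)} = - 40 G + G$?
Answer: $- \frac{3688757}{3287} \approx -1122.2$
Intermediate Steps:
$M{\left(q,G \right)} = - \frac{39 G}{8}$ ($M{\left(q,G \right)} = \frac{- 40 G + G}{8} = \frac{\left(-39\right) G}{8} = - \frac{39 G}{8}$)
$-1123 + \frac{-2110 + 1474}{M{\left(30,18 \right)} - 734} = -1123 + \frac{-2110 + 1474}{\left(- \frac{39}{8}\right) 18 - 734} = -1123 - \frac{636}{- \frac{351}{4} - 734} = -1123 - \frac{636}{- \frac{3287}{4}} = -1123 - - \frac{2544}{3287} = -1123 + \frac{2544}{3287} = - \frac{3688757}{3287}$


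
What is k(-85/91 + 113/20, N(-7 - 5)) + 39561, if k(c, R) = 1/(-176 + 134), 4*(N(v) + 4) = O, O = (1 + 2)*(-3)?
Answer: 1661561/42 ≈ 39561.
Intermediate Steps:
O = -9 (O = 3*(-3) = -9)
N(v) = -25/4 (N(v) = -4 + (1/4)*(-9) = -4 - 9/4 = -25/4)
k(c, R) = -1/42 (k(c, R) = 1/(-42) = -1/42)
k(-85/91 + 113/20, N(-7 - 5)) + 39561 = -1/42 + 39561 = 1661561/42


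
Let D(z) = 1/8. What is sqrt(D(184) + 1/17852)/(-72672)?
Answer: -sqrt(39854590)/1297340544 ≈ -4.8661e-6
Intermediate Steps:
D(z) = 1/8
sqrt(D(184) + 1/17852)/(-72672) = sqrt(1/8 + 1/17852)/(-72672) = sqrt(1/8 + 1/17852)*(-1/72672) = sqrt(4465/35704)*(-1/72672) = (sqrt(39854590)/17852)*(-1/72672) = -sqrt(39854590)/1297340544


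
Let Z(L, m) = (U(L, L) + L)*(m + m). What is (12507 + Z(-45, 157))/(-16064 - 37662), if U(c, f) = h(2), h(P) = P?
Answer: 995/53726 ≈ 0.018520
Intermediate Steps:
U(c, f) = 2
Z(L, m) = 2*m*(2 + L) (Z(L, m) = (2 + L)*(m + m) = (2 + L)*(2*m) = 2*m*(2 + L))
(12507 + Z(-45, 157))/(-16064 - 37662) = (12507 + 2*157*(2 - 45))/(-16064 - 37662) = (12507 + 2*157*(-43))/(-53726) = (12507 - 13502)*(-1/53726) = -995*(-1/53726) = 995/53726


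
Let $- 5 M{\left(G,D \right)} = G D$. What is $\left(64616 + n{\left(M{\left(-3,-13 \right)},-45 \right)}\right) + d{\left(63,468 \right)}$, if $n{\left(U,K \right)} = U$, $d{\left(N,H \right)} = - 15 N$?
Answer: $\frac{318316}{5} \approx 63663.0$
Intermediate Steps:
$M{\left(G,D \right)} = - \frac{D G}{5}$ ($M{\left(G,D \right)} = - \frac{G D}{5} = - \frac{D G}{5}$)
$\left(64616 + n{\left(M{\left(-3,-13 \right)},-45 \right)}\right) + d{\left(63,468 \right)} = \left(64616 - \left(- \frac{13}{5}\right) \left(-3\right)\right) - 945 = \left(64616 - \frac{39}{5}\right) - 945 = \frac{323041}{5} - 945 = \frac{318316}{5}$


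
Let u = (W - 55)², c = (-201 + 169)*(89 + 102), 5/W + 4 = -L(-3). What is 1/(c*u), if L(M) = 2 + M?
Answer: -9/176636800 ≈ -5.0952e-8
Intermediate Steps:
W = -5/3 (W = 5/(-4 - (2 - 3)) = 5/(-4 - 1*(-1)) = 5/(-4 + 1) = 5/(-3) = 5*(-⅓) = -5/3 ≈ -1.6667)
c = -6112 (c = -32*191 = -6112)
u = 28900/9 (u = (-5/3 - 55)² = (-170/3)² = 28900/9 ≈ 3211.1)
1/(c*u) = 1/(-6112*28900/9) = 1/(-176636800/9) = -9/176636800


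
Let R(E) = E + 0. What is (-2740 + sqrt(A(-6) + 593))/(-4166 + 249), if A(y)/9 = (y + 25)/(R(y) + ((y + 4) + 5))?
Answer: 2740/3917 - 2*sqrt(134)/3917 ≈ 0.69360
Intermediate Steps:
R(E) = E
A(y) = 9*(25 + y)/(9 + 2*y) (A(y) = 9*((y + 25)/(y + ((y + 4) + 5))) = 9*((25 + y)/(y + ((4 + y) + 5))) = 9*((25 + y)/(y + (9 + y))) = 9*((25 + y)/(9 + 2*y)) = 9*(25 + y)/(9 + 2*y))
(-2740 + sqrt(A(-6) + 593))/(-4166 + 249) = (-2740 + sqrt(9*(25 - 6)/(9 + 2*(-6)) + 593))/(-4166 + 249) = (-2740 + sqrt(9*19/(9 - 12) + 593))/(-3917) = (-2740 + sqrt(9*19/(-3) + 593))*(-1/3917) = (-2740 + sqrt(9*(-1/3)*19 + 593))*(-1/3917) = (-2740 + sqrt(-57 + 593))*(-1/3917) = (-2740 + sqrt(536))*(-1/3917) = (-2740 + 2*sqrt(134))*(-1/3917) = 2740/3917 - 2*sqrt(134)/3917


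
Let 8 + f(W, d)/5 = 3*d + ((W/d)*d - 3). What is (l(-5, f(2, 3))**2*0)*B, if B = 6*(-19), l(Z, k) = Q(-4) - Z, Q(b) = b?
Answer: 0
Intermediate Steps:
f(W, d) = -55 + 5*W + 15*d (f(W, d) = -40 + 5*(3*d + ((W/d)*d - 3)) = -40 + 5*(3*d + (W - 3)) = -40 + 5*(3*d + (-3 + W)) = -40 + 5*(-3 + W + 3*d) = -40 + (-15 + 5*W + 15*d) = -55 + 5*W + 15*d)
l(Z, k) = -4 - Z
B = -114
(l(-5, f(2, 3))**2*0)*B = ((-4 - 1*(-5))**2*0)*(-114) = ((-4 + 5)**2*0)*(-114) = (1**2*0)*(-114) = (1*0)*(-114) = 0*(-114) = 0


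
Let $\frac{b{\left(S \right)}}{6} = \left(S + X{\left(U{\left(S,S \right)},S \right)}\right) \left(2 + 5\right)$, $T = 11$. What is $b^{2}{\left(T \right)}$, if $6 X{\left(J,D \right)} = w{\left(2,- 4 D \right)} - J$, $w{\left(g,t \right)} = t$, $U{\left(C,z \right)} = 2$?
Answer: $19600$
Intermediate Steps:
$X{\left(J,D \right)} = - \frac{2 D}{3} - \frac{J}{6}$ ($X{\left(J,D \right)} = \frac{- 4 D - J}{6} = \frac{- J - 4 D}{6} = - \frac{2 D}{3} - \frac{J}{6}$)
$b{\left(S \right)} = -14 + 14 S$ ($b{\left(S \right)} = 6 \left(S - \left(\frac{1}{3} + \frac{2 S}{3}\right)\right) \left(2 + 5\right) = 6 \left(S - \left(\frac{1}{3} + \frac{2 S}{3}\right)\right) 7 = 6 \left(- \frac{1}{3} + \frac{S}{3}\right) 7 = 6 \left(- \frac{7}{3} + \frac{7 S}{3}\right) = -14 + 14 S$)
$b^{2}{\left(T \right)} = \left(-14 + 14 \cdot 11\right)^{2} = \left(-14 + 154\right)^{2} = 140^{2} = 19600$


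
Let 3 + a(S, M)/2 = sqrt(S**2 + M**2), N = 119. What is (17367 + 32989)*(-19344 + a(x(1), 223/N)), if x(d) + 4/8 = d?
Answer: -974388600 + 50356*sqrt(213077)/119 ≈ -9.7419e+8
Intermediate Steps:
x(d) = -1/2 + d
a(S, M) = -6 + 2*sqrt(M**2 + S**2) (a(S, M) = -6 + 2*sqrt(S**2 + M**2) = -6 + 2*sqrt(M**2 + S**2))
(17367 + 32989)*(-19344 + a(x(1), 223/N)) = (17367 + 32989)*(-19344 + (-6 + 2*sqrt((223/119)**2 + (-1/2 + 1)**2))) = 50356*(-19344 + (-6 + 2*sqrt((223*(1/119))**2 + (1/2)**2))) = 50356*(-19344 + (-6 + 2*sqrt((223/119)**2 + 1/4))) = 50356*(-19344 + (-6 + 2*sqrt(49729/14161 + 1/4))) = 50356*(-19344 + (-6 + 2*sqrt(213077/56644))) = 50356*(-19344 + (-6 + 2*(sqrt(213077)/238))) = 50356*(-19344 + (-6 + sqrt(213077)/119)) = 50356*(-19350 + sqrt(213077)/119) = -974388600 + 50356*sqrt(213077)/119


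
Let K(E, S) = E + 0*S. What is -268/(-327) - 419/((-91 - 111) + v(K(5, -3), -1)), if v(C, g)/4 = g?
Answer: 192221/67362 ≈ 2.8536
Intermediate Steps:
K(E, S) = E (K(E, S) = E + 0 = E)
v(C, g) = 4*g
-268/(-327) - 419/((-91 - 111) + v(K(5, -3), -1)) = -268/(-327) - 419/((-91 - 111) + 4*(-1)) = -268*(-1/327) - 419/(-202 - 4) = 268/327 - 419/(-206) = 268/327 - 419*(-1/206) = 268/327 + 419/206 = 192221/67362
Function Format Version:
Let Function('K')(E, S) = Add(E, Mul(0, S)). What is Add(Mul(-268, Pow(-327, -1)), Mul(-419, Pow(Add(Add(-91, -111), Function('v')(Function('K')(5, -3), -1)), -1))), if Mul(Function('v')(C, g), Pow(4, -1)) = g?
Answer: Rational(192221, 67362) ≈ 2.8536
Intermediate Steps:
Function('K')(E, S) = E (Function('K')(E, S) = Add(E, 0) = E)
Function('v')(C, g) = Mul(4, g)
Add(Mul(-268, Pow(-327, -1)), Mul(-419, Pow(Add(Add(-91, -111), Function('v')(Function('K')(5, -3), -1)), -1))) = Add(Mul(-268, Pow(-327, -1)), Mul(-419, Pow(Add(Add(-91, -111), Mul(4, -1)), -1))) = Add(Mul(-268, Rational(-1, 327)), Mul(-419, Pow(Add(-202, -4), -1))) = Add(Rational(268, 327), Mul(-419, Pow(-206, -1))) = Add(Rational(268, 327), Mul(-419, Rational(-1, 206))) = Add(Rational(268, 327), Rational(419, 206)) = Rational(192221, 67362)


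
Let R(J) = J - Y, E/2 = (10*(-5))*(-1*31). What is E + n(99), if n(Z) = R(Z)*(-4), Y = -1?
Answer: 2700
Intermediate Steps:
E = 3100 (E = 2*((10*(-5))*(-1*31)) = 2*(-50*(-31)) = 2*1550 = 3100)
R(J) = 1 + J (R(J) = J - 1*(-1) = J + 1 = 1 + J)
n(Z) = -4 - 4*Z (n(Z) = (1 + Z)*(-4) = -4 - 4*Z)
E + n(99) = 3100 + (-4 - 4*99) = 3100 + (-4 - 396) = 3100 - 400 = 2700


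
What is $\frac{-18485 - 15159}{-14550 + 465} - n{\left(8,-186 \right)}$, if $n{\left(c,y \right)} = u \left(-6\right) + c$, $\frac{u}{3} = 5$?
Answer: $\frac{1188614}{14085} \approx 84.389$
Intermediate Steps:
$u = 15$ ($u = 3 \cdot 5 = 15$)
$n{\left(c,y \right)} = -90 + c$ ($n{\left(c,y \right)} = 15 \left(-6\right) + c = -90 + c$)
$\frac{-18485 - 15159}{-14550 + 465} - n{\left(8,-186 \right)} = \frac{-18485 - 15159}{-14550 + 465} - \left(-90 + 8\right) = - \frac{33644}{-14085} - -82 = \left(-33644\right) \left(- \frac{1}{14085}\right) + 82 = \frac{33644}{14085} + 82 = \frac{1188614}{14085}$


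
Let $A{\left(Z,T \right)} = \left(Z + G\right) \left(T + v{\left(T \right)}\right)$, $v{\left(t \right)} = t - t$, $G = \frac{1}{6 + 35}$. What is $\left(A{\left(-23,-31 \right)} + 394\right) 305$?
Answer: $\frac{13833580}{41} \approx 3.374 \cdot 10^{5}$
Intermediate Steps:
$G = \frac{1}{41} \approx 0.02439$
$v{\left(t \right)} = 0$
$A{\left(Z,T \right)} = T \left(\frac{1}{41} + Z\right)$ ($A{\left(Z,T \right)} = \left(Z + \frac{1}{41}\right) \left(T + 0\right) = \left(\frac{1}{41} + Z\right) T = T \left(\frac{1}{41} + Z\right)$)
$\left(A{\left(-23,-31 \right)} + 394\right) 305 = \left(- 31 \left(\frac{1}{41} - 23\right) + 394\right) 305 = \left(\left(-31\right) \left(- \frac{942}{41}\right) + 394\right) 305 = \left(\frac{29202}{41} + 394\right) 305 = \frac{45356}{41} \cdot 305 = \frac{13833580}{41}$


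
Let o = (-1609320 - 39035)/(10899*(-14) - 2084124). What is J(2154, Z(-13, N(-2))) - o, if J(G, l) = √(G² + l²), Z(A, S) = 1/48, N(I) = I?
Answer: -329671/447342 + √10689905665/48 ≈ 2153.3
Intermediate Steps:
Z(A, S) = 1/48
o = 329671/447342 (o = -1648355/(-152586 - 2084124) = -1648355/(-2236710) = -1648355*(-1/2236710) = 329671/447342 ≈ 0.73696)
J(2154, Z(-13, N(-2))) - o = √(2154² + (1/48)²) - 1*329671/447342 = √(4639716 + 1/2304) - 329671/447342 = √(10689905665/2304) - 329671/447342 = √10689905665/48 - 329671/447342 = -329671/447342 + √10689905665/48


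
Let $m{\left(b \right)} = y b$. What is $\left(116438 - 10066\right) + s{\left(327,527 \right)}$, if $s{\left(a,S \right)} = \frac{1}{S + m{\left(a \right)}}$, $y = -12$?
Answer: $\frac{361345683}{3397} \approx 1.0637 \cdot 10^{5}$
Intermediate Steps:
$m{\left(b \right)} = - 12 b$
$s{\left(a,S \right)} = \frac{1}{S - 12 a}$
$\left(116438 - 10066\right) + s{\left(327,527 \right)} = \left(116438 - 10066\right) + \frac{1}{527 - 3924} = \left(116438 - 10066\right) + \frac{1}{-3397} = 106372 - \frac{1}{3397} = \frac{361345683}{3397}$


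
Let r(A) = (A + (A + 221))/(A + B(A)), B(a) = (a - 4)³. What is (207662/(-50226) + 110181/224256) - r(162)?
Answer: -13489132980686317/3702375944205312 ≈ -3.6434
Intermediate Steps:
B(a) = (-4 + a)³
r(A) = (221 + 2*A)/(A + (-4 + A)³) (r(A) = (A + (A + 221))/(A + (-4 + A)³) = (A + (221 + A))/(A + (-4 + A)³) = (221 + 2*A)/(A + (-4 + A)³))
(207662/(-50226) + 110181/224256) - r(162) = (207662/(-50226) + 110181/224256) - (221 + 2*162)/(162 + (-4 + 162)³) = (207662*(-1/50226) + 110181*(1/224256)) - (221 + 324)/(162 + 158³) = (-103831/25113 + 36727/74752) - 545/(162 + 3944312) = -6839249761/1877246976 - 545/3944474 = -13489132980686317/3702375944205312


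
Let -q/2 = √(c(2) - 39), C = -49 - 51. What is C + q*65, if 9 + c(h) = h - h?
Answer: -100 - 520*I*√3 ≈ -100.0 - 900.67*I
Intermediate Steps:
c(h) = -9 (c(h) = -9 + (h - h) = -9 + 0 = -9)
C = -100
q = -8*I*√3 (q = -2*√(-9 - 39) = -8*I*√3 ≈ -13.856*I)
C + q*65 = -100 - 8*I*√3*65 = -100 - 520*I*√3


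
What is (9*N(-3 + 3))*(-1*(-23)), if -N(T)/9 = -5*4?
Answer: 37260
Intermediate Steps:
N(T) = 180 (N(T) = -(-45)*4 = -9*(-20) = 180)
(9*N(-3 + 3))*(-1*(-23)) = (9*180)*(-1*(-23)) = 1620*23 = 37260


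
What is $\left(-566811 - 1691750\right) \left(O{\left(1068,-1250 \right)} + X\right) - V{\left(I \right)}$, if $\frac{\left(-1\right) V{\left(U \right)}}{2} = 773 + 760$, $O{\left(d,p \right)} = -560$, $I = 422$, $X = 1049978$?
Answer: $-2370174564432$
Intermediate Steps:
$V{\left(U \right)} = -3066$ ($V{\left(U \right)} = - 2 \left(773 + 760\right) = \left(-2\right) 1533 = -3066$)
$\left(-566811 - 1691750\right) \left(O{\left(1068,-1250 \right)} + X\right) - V{\left(I \right)} = \left(-566811 - 1691750\right) \left(-560 + 1049978\right) - -3066 = \left(-2258561\right) 1049418 + 3066 = -2370174567498 + 3066 = -2370174564432$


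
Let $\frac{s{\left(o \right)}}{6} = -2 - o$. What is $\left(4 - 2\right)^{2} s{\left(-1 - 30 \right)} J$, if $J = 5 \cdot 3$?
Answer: $10440$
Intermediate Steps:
$J = 15$
$s{\left(o \right)} = -12 - 6 o$ ($s{\left(o \right)} = 6 \left(-2 - o\right) = -12 - 6 o$)
$\left(4 - 2\right)^{2} s{\left(-1 - 30 \right)} J = \left(4 - 2\right)^{2} \left(-12 - 6 \left(-1 - 30\right)\right) 15 = 2^{2} \left(-12 - 6 \left(-1 - 30\right)\right) 15 = 4 \left(-12 - -186\right) 15 = 4 \left(-12 + 186\right) 15 = 4 \cdot 174 \cdot 15 = 696 \cdot 15 = 10440$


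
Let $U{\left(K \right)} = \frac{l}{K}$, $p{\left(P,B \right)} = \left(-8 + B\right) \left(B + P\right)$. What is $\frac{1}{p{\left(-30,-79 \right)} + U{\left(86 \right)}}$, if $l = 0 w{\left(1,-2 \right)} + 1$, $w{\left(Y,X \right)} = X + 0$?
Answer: $\frac{86}{815539} \approx 0.00010545$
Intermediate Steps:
$w{\left(Y,X \right)} = X$
$l = 1$ ($l = 0 \left(-2\right) + 1 = 0 + 1 = 1$)
$U{\left(K \right)} = \frac{1}{K}$ ($U{\left(K \right)} = 1 \frac{1}{K} = \frac{1}{K}$)
$\frac{1}{p{\left(-30,-79 \right)} + U{\left(86 \right)}} = \frac{1}{\left(\left(-79\right)^{2} - -632 - -240 - -2370\right) + \frac{1}{86}} = \frac{1}{\left(6241 + 632 + 240 + 2370\right) + \frac{1}{86}} = \frac{1}{9483 + \frac{1}{86}} = \frac{1}{\frac{815539}{86}} = \frac{86}{815539}$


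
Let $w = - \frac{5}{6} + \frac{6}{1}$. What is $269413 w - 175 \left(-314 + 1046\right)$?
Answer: $\frac{7583203}{6} \approx 1.2639 \cdot 10^{6}$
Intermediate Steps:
$w = \frac{31}{6}$ ($w = \left(-5\right) \frac{1}{6} + 6 \cdot 1 = - \frac{5}{6} + 6 = \frac{31}{6} \approx 5.1667$)
$269413 w - 175 \left(-314 + 1046\right) = 269413 \cdot \frac{31}{6} - 175 \left(-314 + 1046\right) = \frac{8351803}{6} - 128100 = \frac{7583203}{6}$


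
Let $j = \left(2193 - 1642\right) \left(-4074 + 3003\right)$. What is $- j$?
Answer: $590121$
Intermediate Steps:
$j = -590121$ ($j = 551 \left(-1071\right) = -590121$)
$- j = \left(-1\right) \left(-590121\right) = 590121$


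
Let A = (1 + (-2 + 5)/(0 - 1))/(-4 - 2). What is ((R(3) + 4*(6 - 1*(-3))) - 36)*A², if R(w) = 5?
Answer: 5/9 ≈ 0.55556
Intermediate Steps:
A = ⅓ (A = (1 + 3/(-1))/(-6) = (1 + 3*(-1))*(-⅙) = (1 - 3)*(-⅙) = -2*(-⅙) = ⅓ ≈ 0.33333)
((R(3) + 4*(6 - 1*(-3))) - 36)*A² = ((5 + 4*(6 - 1*(-3))) - 36)*(⅓)² = ((5 + 4*(6 + 3)) - 36)*(⅑) = ((5 + 4*9) - 36)*(⅑) = ((5 + 36) - 36)*(⅑) = (41 - 36)*(⅑) = 5*(⅑) = 5/9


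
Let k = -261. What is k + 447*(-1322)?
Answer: -591195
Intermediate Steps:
k + 447*(-1322) = -261 + 447*(-1322) = -261 - 590934 = -591195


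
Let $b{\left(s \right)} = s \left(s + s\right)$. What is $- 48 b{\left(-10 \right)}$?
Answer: $-9600$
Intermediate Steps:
$b{\left(s \right)} = 2 s^{2}$ ($b{\left(s \right)} = s 2 s = 2 s^{2}$)
$- 48 b{\left(-10 \right)} = - 48 \cdot 2 \left(-10\right)^{2} = - 48 \cdot 2 \cdot 100 = \left(-48\right) 200 = -9600$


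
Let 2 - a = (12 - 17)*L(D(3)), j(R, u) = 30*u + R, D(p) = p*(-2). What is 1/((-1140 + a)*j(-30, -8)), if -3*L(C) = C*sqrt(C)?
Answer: 569/174911940 + I*sqrt(6)/34982388 ≈ 3.2531e-6 + 7.0021e-8*I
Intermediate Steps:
D(p) = -2*p
L(C) = -C**(3/2)/3 (L(C) = -C*sqrt(C)/3 = -C**(3/2)/3)
j(R, u) = R + 30*u
a = 2 + 10*I*sqrt(6) (a = 2 - (12 - 17)*(-(-6*I*sqrt(6))/3) = 2 - (-5)*(-(-2)*I*sqrt(6)) = 2 - (-5)*2*I*sqrt(6) = 2 - (-10)*I*sqrt(6) = 2 + 10*I*sqrt(6) ≈ 2.0 + 24.495*I)
1/((-1140 + a)*j(-30, -8)) = 1/((-1140 + (2 + 10*I*sqrt(6)))*(-30 + 30*(-8))) = 1/((-1138 + 10*I*sqrt(6))*(-30 - 240)) = 1/((-1138 + 10*I*sqrt(6))*(-270)) = 1/(307260 - 2700*I*sqrt(6))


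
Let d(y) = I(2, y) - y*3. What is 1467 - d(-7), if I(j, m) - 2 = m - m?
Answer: 1444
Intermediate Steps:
I(j, m) = 2 (I(j, m) = 2 + (m - m) = 2 + 0 = 2)
d(y) = 2 - 3*y (d(y) = 2 - y*3 = 2 - 3*y)
1467 - d(-7) = 1467 - (2 - 3*(-7)) = 1467 - (2 + 21) = 1467 - 1*23 = 1467 - 23 = 1444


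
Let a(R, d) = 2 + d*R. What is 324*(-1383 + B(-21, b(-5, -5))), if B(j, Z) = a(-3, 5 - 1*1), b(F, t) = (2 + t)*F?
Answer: -451332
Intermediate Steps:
a(R, d) = 2 + R*d
b(F, t) = F*(2 + t)
B(j, Z) = -10 (B(j, Z) = 2 - 3*(5 - 1*1) = 2 - 3*(5 - 1) = 2 - 3*4 = 2 - 12 = -10)
324*(-1383 + B(-21, b(-5, -5))) = 324*(-1383 - 10) = 324*(-1393) = -451332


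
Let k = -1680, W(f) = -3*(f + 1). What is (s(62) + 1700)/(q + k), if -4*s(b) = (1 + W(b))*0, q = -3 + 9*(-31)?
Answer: -850/981 ≈ -0.86646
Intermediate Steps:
q = -282 (q = -3 - 279 = -282)
W(f) = -3 - 3*f (W(f) = -3*(1 + f) = -3 - 3*f)
s(b) = 0 (s(b) = -(1 + (-3 - 3*b))*0/4 = -(-2 - 3*b)*0/4 = -1/4*0 = 0)
(s(62) + 1700)/(q + k) = (0 + 1700)/(-282 - 1680) = 1700/(-1962) = 1700*(-1/1962) = -850/981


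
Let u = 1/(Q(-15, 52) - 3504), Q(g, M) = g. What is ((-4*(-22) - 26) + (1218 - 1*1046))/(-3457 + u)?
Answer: -411723/6082592 ≈ -0.067689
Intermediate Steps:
u = -1/3519 (u = 1/(-15 - 3504) = 1/(-3519) = -1/3519 ≈ -0.00028417)
((-4*(-22) - 26) + (1218 - 1*1046))/(-3457 + u) = ((-4*(-22) - 26) + (1218 - 1*1046))/(-3457 - 1/3519) = ((88 - 26) + (1218 - 1046))/(-12165184/3519) = (62 + 172)*(-3519/12165184) = 234*(-3519/12165184) = -411723/6082592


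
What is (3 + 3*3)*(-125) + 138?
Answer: -1362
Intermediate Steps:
(3 + 3*3)*(-125) + 138 = (3 + 9)*(-125) + 138 = 12*(-125) + 138 = -1500 + 138 = -1362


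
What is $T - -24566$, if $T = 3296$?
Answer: $27862$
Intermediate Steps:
$T - -24566 = 3296 - -24566 = 3296 + 24566 = 27862$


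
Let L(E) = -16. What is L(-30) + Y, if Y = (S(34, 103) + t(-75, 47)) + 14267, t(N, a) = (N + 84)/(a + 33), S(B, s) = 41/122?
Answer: 69547069/4880 ≈ 14251.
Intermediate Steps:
S(B, s) = 41/122 (S(B, s) = 41*(1/122) = 41/122)
t(N, a) = (84 + N)/(33 + a)
Y = 69625149/4880 (Y = (41/122 + (84 - 75)/(33 + 47)) + 14267 = (41/122 + 9/80) + 14267 = 2189/4880 + 14267 = 69625149/4880 ≈ 14267.)
L(-30) + Y = -16 + 69625149/4880 = 69547069/4880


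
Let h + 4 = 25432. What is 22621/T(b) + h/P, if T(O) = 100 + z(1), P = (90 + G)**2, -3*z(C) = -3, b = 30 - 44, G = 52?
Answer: 114674518/509141 ≈ 225.23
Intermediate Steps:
h = 25428 (h = -4 + 25432 = 25428)
b = -14
z(C) = 1 (z(C) = -1/3*(-3) = 1)
P = 20164 (P = (90 + 52)**2 = 142**2 = 20164)
T(O) = 101 (T(O) = 100 + 1 = 101)
22621/T(b) + h/P = 22621/101 + 25428/20164 = 22621*(1/101) + 25428*(1/20164) = 22621/101 + 6357/5041 = 114674518/509141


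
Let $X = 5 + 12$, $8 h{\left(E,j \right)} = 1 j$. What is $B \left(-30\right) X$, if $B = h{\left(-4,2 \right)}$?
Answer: $- \frac{255}{2} \approx -127.5$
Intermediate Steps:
$h{\left(E,j \right)} = \frac{j}{8}$ ($h{\left(E,j \right)} = \frac{1 j}{8} = \frac{j}{8}$)
$B = \frac{1}{4}$ ($B = \frac{1}{8} \cdot 2 = \frac{1}{4} \approx 0.25$)
$X = 17$
$B \left(-30\right) X = \frac{1}{4} \left(-30\right) 17 = \left(- \frac{15}{2}\right) 17 = - \frac{255}{2}$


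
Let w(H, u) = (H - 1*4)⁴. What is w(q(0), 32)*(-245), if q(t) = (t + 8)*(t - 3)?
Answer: -150590720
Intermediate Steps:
q(t) = (-3 + t)*(8 + t) (q(t) = (8 + t)*(-3 + t) = (-3 + t)*(8 + t))
w(H, u) = (-4 + H)⁴ (w(H, u) = (H - 4)⁴ = (-4 + H)⁴)
w(q(0), 32)*(-245) = (-4 + (-24 + 0² + 5*0))⁴*(-245) = (-4 + (-24 + 0 + 0))⁴*(-245) = (-4 - 24)⁴*(-245) = (-28)⁴*(-245) = 614656*(-245) = -150590720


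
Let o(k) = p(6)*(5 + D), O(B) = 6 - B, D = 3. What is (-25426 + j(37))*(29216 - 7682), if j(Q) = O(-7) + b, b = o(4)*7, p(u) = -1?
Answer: -548449446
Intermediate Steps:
o(k) = -8 (o(k) = -(5 + 3) = -1*8 = -8)
b = -56 (b = -8*7 = -56)
j(Q) = -43 (j(Q) = (6 - 1*(-7)) - 56 = (6 + 7) - 56 = 13 - 56 = -43)
(-25426 + j(37))*(29216 - 7682) = (-25426 - 43)*(29216 - 7682) = -25469*21534 = -548449446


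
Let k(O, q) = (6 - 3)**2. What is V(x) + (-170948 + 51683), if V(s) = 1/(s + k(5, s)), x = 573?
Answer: -69412229/582 ≈ -1.1927e+5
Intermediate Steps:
k(O, q) = 9 (k(O, q) = 3**2 = 9)
V(s) = 1/(9 + s) (V(s) = 1/(s + 9) = 1/(9 + s))
V(x) + (-170948 + 51683) = 1/(9 + 573) + (-170948 + 51683) = 1/582 - 119265 = -69412229/582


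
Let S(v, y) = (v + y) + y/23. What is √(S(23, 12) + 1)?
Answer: 2*√4830/23 ≈ 6.0433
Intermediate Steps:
S(v, y) = v + 24*y/23 (S(v, y) = (v + y) + y*(1/23) = (v + y) + y/23 = v + 24*y/23)
√(S(23, 12) + 1) = √((23 + (24/23)*12) + 1) = √((23 + 288/23) + 1) = √(817/23 + 1) = √(840/23) = 2*√4830/23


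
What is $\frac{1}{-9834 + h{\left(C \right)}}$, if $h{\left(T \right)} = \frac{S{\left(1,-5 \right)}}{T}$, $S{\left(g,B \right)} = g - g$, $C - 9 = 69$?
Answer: $- \frac{1}{9834} \approx -0.00010169$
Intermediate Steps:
$C = 78$ ($C = 9 + 69 = 78$)
$S{\left(g,B \right)} = 0$
$h{\left(T \right)} = 0$ ($h{\left(T \right)} = \frac{0}{T} = 0$)
$\frac{1}{-9834 + h{\left(C \right)}} = \frac{1}{-9834 + 0} = \frac{1}{-9834} = - \frac{1}{9834}$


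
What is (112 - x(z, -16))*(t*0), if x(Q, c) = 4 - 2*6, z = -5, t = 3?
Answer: 0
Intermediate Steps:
x(Q, c) = -8 (x(Q, c) = 4 - 12 = -8)
(112 - x(z, -16))*(t*0) = (112 - 1*(-8))*(3*0) = (112 + 8)*0 = 120*0 = 0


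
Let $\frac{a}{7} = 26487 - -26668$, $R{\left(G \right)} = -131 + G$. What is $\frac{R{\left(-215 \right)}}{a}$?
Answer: $- \frac{346}{372085} \approx -0.00092989$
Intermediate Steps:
$a = 372085$ ($a = 7 \left(26487 - -26668\right) = 7 \left(26487 + 26668\right) = 7 \cdot 53155 = 372085$)
$\frac{R{\left(-215 \right)}}{a} = \frac{-131 - 215}{372085} = \left(-346\right) \frac{1}{372085} = - \frac{346}{372085}$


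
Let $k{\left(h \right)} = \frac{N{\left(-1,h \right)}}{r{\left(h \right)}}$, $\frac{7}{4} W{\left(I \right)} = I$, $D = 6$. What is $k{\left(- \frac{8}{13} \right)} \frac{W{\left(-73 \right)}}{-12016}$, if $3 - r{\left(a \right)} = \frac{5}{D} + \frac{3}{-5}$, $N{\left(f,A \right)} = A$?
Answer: $- \frac{4380}{5672303} \approx -0.00077217$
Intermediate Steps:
$W{\left(I \right)} = \frac{4 I}{7}$
$r{\left(a \right)} = \frac{83}{30}$ ($r{\left(a \right)} = 3 - \left(\frac{5}{6} + \frac{3}{-5}\right) = 3 - \left(5 \cdot \frac{1}{6} + 3 \left(- \frac{1}{5}\right)\right) = 3 - \left(\frac{5}{6} - \frac{3}{5}\right) = 3 - \frac{7}{30} = \frac{83}{30}$)
$k{\left(h \right)} = \frac{30 h}{83}$ ($k{\left(h \right)} = \frac{h}{\frac{83}{30}} = h \frac{30}{83} = \frac{30 h}{83}$)
$k{\left(- \frac{8}{13} \right)} \frac{W{\left(-73 \right)}}{-12016} = \frac{30 \left(- \frac{8}{13}\right)}{83} \frac{\frac{4}{7} \left(-73\right)}{-12016} = \frac{30 \left(\left(-8\right) \frac{1}{13}\right)}{83} \left(\left(- \frac{292}{7}\right) \left(- \frac{1}{12016}\right)\right) = \frac{30}{83} \left(- \frac{8}{13}\right) \frac{73}{21028} = \left(- \frac{240}{1079}\right) \frac{73}{21028} = - \frac{4380}{5672303}$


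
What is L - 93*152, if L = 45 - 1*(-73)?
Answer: -14018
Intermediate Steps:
L = 118 (L = 45 + 73 = 118)
L - 93*152 = 118 - 93*152 = 118 - 14136 = -14018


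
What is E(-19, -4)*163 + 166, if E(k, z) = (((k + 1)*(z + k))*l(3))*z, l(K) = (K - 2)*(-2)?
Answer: 540022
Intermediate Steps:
l(K) = 4 - 2*K (l(K) = (-2 + K)*(-2) = 4 - 2*K)
E(k, z) = -2*z*(1 + k)*(k + z) (E(k, z) = (((k + 1)*(z + k))*(4 - 2*3))*z = (((1 + k)*(k + z))*(4 - 6))*z = (((1 + k)*(k + z))*(-2))*z = (-2*(1 + k)*(k + z))*z = -2*z*(1 + k)*(k + z))
E(-19, -4)*163 + 166 = -2*(-4)*(-19 - 4 + (-19)² - 19*(-4))*163 + 166 = -2*(-4)*(-19 - 4 + 361 + 76)*163 + 166 = -2*(-4)*414*163 + 166 = 3312*163 + 166 = 539856 + 166 = 540022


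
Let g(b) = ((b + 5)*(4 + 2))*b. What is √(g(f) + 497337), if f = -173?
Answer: √671721 ≈ 819.59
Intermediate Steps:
g(b) = b*(30 + 6*b) (g(b) = ((5 + b)*6)*b = (30 + 6*b)*b = b*(30 + 6*b))
√(g(f) + 497337) = √(6*(-173)*(5 - 173) + 497337) = √(6*(-173)*(-168) + 497337) = √(174384 + 497337) = √671721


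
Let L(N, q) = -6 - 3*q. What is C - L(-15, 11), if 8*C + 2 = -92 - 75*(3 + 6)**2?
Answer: -5857/8 ≈ -732.13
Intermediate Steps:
C = -6169/8 (C = -1/4 + (-92 - 75*(3 + 6)**2)/8 = -1/4 + (-92 - 75*9**2)/8 = -1/4 + (-92 - 75*81)/8 = -1/4 + (-92 - 6075)/8 = -1/4 + (1/8)*(-6167) = -1/4 - 6167/8 = -6169/8 ≈ -771.13)
C - L(-15, 11) = -6169/8 - (-6 - 3*11) = -6169/8 - (-6 - 33) = -6169/8 - 1*(-39) = -6169/8 + 39 = -5857/8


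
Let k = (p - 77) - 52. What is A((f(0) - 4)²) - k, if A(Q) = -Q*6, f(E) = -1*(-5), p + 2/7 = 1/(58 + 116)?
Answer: 150155/1218 ≈ 123.28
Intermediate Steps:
p = -341/1218 (p = -2/7 + 1/(58 + 116) = -2/7 + 1/174 = -341/1218 ≈ -0.27997)
f(E) = 5
A(Q) = -6*Q
k = -157463/1218 (k = (-341/1218 - 77) - 52 = -94127/1218 - 52 = -157463/1218 ≈ -129.28)
A((f(0) - 4)²) - k = -6*(5 - 4)² - 1*(-157463/1218) = -6*1² + 157463/1218 = -6*1 + 157463/1218 = -6 + 157463/1218 = 150155/1218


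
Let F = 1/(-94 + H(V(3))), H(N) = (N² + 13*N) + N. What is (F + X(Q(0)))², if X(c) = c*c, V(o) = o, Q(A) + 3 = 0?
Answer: 148996/1849 ≈ 80.582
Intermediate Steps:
Q(A) = -3 (Q(A) = -3 + 0 = -3)
H(N) = N² + 14*N
F = -1/43 (F = 1/(-94 + 3*(14 + 3)) = 1/(-94 + 3*17) = 1/(-94 + 51) = 1/(-43) = -1/43 ≈ -0.023256)
X(c) = c²
(F + X(Q(0)))² = (-1/43 + (-3)²)² = (-1/43 + 9)² = (386/43)² = 148996/1849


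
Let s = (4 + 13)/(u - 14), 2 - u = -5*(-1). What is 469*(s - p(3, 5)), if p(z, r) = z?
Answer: -1876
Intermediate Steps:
u = -3 (u = 2 - (-5)*(-1) = 2 - 1*5 = 2 - 5 = -3)
s = -1 (s = (4 + 13)/(-3 - 14) = 17/(-17) = 17*(-1/17) = -1)
469*(s - p(3, 5)) = 469*(-1 - 1*3) = 469*(-1 - 3) = 469*(-4) = -1876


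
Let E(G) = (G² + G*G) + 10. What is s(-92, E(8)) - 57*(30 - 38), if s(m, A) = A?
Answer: 594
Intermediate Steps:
E(G) = 10 + 2*G² (E(G) = (G² + G²) + 10 = 2*G² + 10 = 10 + 2*G²)
s(-92, E(8)) - 57*(30 - 38) = (10 + 2*8²) - 57*(30 - 38) = (10 + 2*64) - 57*(-8) = (10 + 128) - 1*(-456) = 138 + 456 = 594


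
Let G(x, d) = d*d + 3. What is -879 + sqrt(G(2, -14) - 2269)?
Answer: -879 + 3*I*sqrt(230) ≈ -879.0 + 45.497*I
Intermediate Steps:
G(x, d) = 3 + d**2 (G(x, d) = d**2 + 3 = 3 + d**2)
-879 + sqrt(G(2, -14) - 2269) = -879 + sqrt((3 + (-14)**2) - 2269) = -879 + sqrt((3 + 196) - 2269) = -879 + sqrt(199 - 2269) = -879 + sqrt(-2070) = -879 + 3*I*sqrt(230)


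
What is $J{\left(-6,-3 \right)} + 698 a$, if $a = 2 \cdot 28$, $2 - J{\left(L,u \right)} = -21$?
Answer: $39111$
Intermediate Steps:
$J{\left(L,u \right)} = 23$ ($J{\left(L,u \right)} = 2 - -21 = 2 + 21 = 23$)
$a = 56$
$J{\left(-6,-3 \right)} + 698 a = 23 + 698 \cdot 56 = 23 + 39088 = 39111$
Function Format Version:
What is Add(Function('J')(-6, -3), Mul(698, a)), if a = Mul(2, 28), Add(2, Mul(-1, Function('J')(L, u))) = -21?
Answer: 39111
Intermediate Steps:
Function('J')(L, u) = 23 (Function('J')(L, u) = Add(2, Mul(-1, -21)) = Add(2, 21) = 23)
a = 56
Add(Function('J')(-6, -3), Mul(698, a)) = Add(23, Mul(698, 56)) = Add(23, 39088) = 39111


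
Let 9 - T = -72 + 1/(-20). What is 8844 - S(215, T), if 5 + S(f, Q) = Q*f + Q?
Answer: -43289/5 ≈ -8657.8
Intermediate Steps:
T = 1621/20 (T = 9 - (-72 + 1/(-20)) = 9 - (-72 - 1/20) = 9 - 1*(-1441/20) = 9 + 1441/20 = 1621/20 ≈ 81.050)
S(f, Q) = -5 + Q + Q*f (S(f, Q) = -5 + (Q*f + Q) = -5 + (Q + Q*f) = -5 + Q + Q*f)
8844 - S(215, T) = 8844 - (-5 + 1621/20 + (1621/20)*215) = 8844 - (-5 + 1621/20 + 69703/4) = 8844 - 1*87509/5 = 8844 - 87509/5 = -43289/5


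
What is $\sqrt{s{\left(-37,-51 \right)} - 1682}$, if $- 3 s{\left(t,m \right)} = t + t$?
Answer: $\frac{2 i \sqrt{3729}}{3} \approx 40.71 i$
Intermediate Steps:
$s{\left(t,m \right)} = - \frac{2 t}{3}$ ($s{\left(t,m \right)} = - \frac{t + t}{3} = - \frac{2 t}{3}$)
$\sqrt{s{\left(-37,-51 \right)} - 1682} = \sqrt{\left(- \frac{2}{3}\right) \left(-37\right) - 1682} = \sqrt{\frac{74}{3} - 1682} = \sqrt{- \frac{4972}{3}} = \frac{2 i \sqrt{3729}}{3}$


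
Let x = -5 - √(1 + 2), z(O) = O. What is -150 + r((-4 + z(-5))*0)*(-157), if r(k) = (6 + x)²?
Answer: -778 + 314*√3 ≈ -234.14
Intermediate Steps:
x = -5 - √3 ≈ -6.7320
r(k) = (1 - √3)² (r(k) = (6 + (-5 - √3))² = (1 - √3)²)
-150 + r((-4 + z(-5))*0)*(-157) = -150 + (1 - √3)²*(-157) = -150 - 157*(1 - √3)²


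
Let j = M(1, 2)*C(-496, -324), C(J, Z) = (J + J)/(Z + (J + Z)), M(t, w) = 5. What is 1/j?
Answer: 143/620 ≈ 0.23065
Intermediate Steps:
C(J, Z) = 2*J/(J + 2*Z) (C(J, Z) = (2*J)/(J + 2*Z) = 2*J/(J + 2*Z))
j = 620/143 (j = 5*(2*(-496)/(-496 + 2*(-324))) = 5*(2*(-496)/(-496 - 648)) = 5*(2*(-496)/(-1144)) = 5*(2*(-496)*(-1/1144)) = 5*(124/143) = 620/143 ≈ 4.3357)
1/j = 1/(620/143) = 143/620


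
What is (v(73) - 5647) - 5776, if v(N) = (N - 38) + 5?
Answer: -11383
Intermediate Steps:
v(N) = -33 + N (v(N) = (-38 + N) + 5 = -33 + N)
(v(73) - 5647) - 5776 = ((-33 + 73) - 5647) - 5776 = (40 - 5647) - 5776 = -5607 - 5776 = -11383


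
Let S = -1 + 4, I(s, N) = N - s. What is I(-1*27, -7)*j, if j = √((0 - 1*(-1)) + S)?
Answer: 40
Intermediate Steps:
S = 3
j = 2 (j = √((0 - 1*(-1)) + 3) = √((0 + 1) + 3) = √(1 + 3) = √4 = 2)
I(-1*27, -7)*j = (-7 - (-1)*27)*2 = (-7 - 1*(-27))*2 = (-7 + 27)*2 = 20*2 = 40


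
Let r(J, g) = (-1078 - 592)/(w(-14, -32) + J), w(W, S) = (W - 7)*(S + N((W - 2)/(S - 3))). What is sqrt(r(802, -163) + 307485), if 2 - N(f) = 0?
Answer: 5*sqrt(1576334323)/358 ≈ 554.51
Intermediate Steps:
N(f) = 2 (N(f) = 2 - 1*0 = 2 + 0 = 2)
w(W, S) = (-7 + W)*(2 + S) (w(W, S) = (W - 7)*(S + 2) = (-7 + W)*(2 + S))
r(J, g) = -1670/(630 + J) (r(J, g) = (-1078 - 592)/((-14 - 7*(-32) + 2*(-14) - 32*(-14)) + J) = -1670/((-14 + 224 - 28 + 448) + J) = -1670/(630 + J))
sqrt(r(802, -163) + 307485) = sqrt(-1670/(630 + 802) + 307485) = sqrt(-1670/1432 + 307485) = sqrt(-1670*1/1432 + 307485) = sqrt(-835/716 + 307485) = sqrt(220158425/716) = 5*sqrt(1576334323)/358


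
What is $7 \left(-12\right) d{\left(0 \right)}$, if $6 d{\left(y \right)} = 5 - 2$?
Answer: $-42$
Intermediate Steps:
$d{\left(y \right)} = \frac{1}{2}$ ($d{\left(y \right)} = \frac{5 - 2}{6} = \frac{1}{6} \cdot 3 = \frac{1}{2}$)
$7 \left(-12\right) d{\left(0 \right)} = 7 \left(-12\right) \frac{1}{2} = \left(-84\right) \frac{1}{2} = -42$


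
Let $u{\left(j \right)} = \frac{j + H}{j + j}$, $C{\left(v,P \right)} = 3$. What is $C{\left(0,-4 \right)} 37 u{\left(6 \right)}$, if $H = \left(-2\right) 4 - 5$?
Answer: $- \frac{259}{4} \approx -64.75$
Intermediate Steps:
$H = -13$ ($H = -8 - 5 = -13$)
$u{\left(j \right)} = \frac{-13 + j}{2 j}$ ($u{\left(j \right)} = \frac{j - 13}{j + j} = \frac{-13 + j}{2 j}$)
$C{\left(0,-4 \right)} 37 u{\left(6 \right)} = 3 \cdot 37 \frac{-13 + 6}{2 \cdot 6} = 111 \cdot \frac{1}{2} \cdot \frac{1}{6} \left(-7\right) = 111 \left(- \frac{7}{12}\right) = - \frac{259}{4}$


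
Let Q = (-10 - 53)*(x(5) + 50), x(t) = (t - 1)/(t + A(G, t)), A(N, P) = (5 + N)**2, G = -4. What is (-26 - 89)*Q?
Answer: 367080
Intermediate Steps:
x(t) = (-1 + t)/(1 + t) (x(t) = (t - 1)/(t + (5 - 4)**2) = (-1 + t)/(t + 1**2) = (-1 + t)/(t + 1) = (-1 + t)/(1 + t))
Q = -3192 (Q = (-10 - 53)*((-1 + 5)/(1 + 5) + 50) = -63*(4/6 + 50) = -63*((1/6)*4 + 50) = -63*(2/3 + 50) = -63*152/3 = -3192)
(-26 - 89)*Q = (-26 - 89)*(-3192) = -115*(-3192) = 367080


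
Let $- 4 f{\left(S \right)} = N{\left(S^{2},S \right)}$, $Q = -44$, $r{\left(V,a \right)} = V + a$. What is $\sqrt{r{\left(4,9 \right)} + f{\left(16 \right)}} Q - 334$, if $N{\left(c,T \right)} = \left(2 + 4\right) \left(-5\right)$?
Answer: $-334 - 22 \sqrt{82} \approx -533.22$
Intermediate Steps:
$N{\left(c,T \right)} = -30$ ($N{\left(c,T \right)} = 6 \left(-5\right) = -30$)
$f{\left(S \right)} = \frac{15}{2}$ ($f{\left(S \right)} = \left(- \frac{1}{4}\right) \left(-30\right) = \frac{15}{2}$)
$\sqrt{r{\left(4,9 \right)} + f{\left(16 \right)}} Q - 334 = \sqrt{\left(4 + 9\right) + \frac{15}{2}} \left(-44\right) - 334 = \sqrt{13 + \frac{15}{2}} \left(-44\right) - 334 = \sqrt{\frac{41}{2}} \left(-44\right) - 334 = \frac{\sqrt{82}}{2} \left(-44\right) - 334 = - 22 \sqrt{82} - 334 = -334 - 22 \sqrt{82}$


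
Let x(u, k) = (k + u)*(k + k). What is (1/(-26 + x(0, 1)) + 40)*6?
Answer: 959/4 ≈ 239.75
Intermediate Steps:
x(u, k) = 2*k*(k + u) (x(u, k) = (k + u)*(2*k) = 2*k*(k + u))
(1/(-26 + x(0, 1)) + 40)*6 = (1/(-26 + 2*1*(1 + 0)) + 40)*6 = (1/(-26 + 2*1*1) + 40)*6 = (1/(-26 + 2) + 40)*6 = (1/(-24) + 40)*6 = (-1/24 + 40)*6 = (959/24)*6 = 959/4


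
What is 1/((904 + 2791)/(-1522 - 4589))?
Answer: -6111/3695 ≈ -1.6539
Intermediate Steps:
1/((904 + 2791)/(-1522 - 4589)) = 1/(3695/(-6111)) = 1/(3695*(-1/6111)) = 1/(-3695/6111) = -6111/3695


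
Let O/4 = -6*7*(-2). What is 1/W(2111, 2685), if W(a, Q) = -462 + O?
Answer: -1/126 ≈ -0.0079365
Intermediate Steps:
O = 336 (O = 4*(-6*7*(-2)) = 4*(-42*(-2)) = 4*84 = 336)
W(a, Q) = -126 (W(a, Q) = -462 + 336 = -126)
1/W(2111, 2685) = 1/(-126) = -1/126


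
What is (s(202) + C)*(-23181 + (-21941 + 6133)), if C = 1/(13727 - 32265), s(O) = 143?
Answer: -103357226737/18538 ≈ -5.5754e+6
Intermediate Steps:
C = -1/18538 (C = 1/(-18538) = -1/18538 ≈ -5.3943e-5)
(s(202) + C)*(-23181 + (-21941 + 6133)) = (143 - 1/18538)*(-23181 + (-21941 + 6133)) = 2650933*(-23181 - 15808)/18538 = (2650933/18538)*(-38989) = -103357226737/18538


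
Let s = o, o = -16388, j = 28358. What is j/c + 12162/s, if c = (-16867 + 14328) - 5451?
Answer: -8263313/1925590 ≈ -4.2913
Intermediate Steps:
s = -16388
c = -7990 (c = -2539 - 5451 = -7990)
j/c + 12162/s = 28358/(-7990) + 12162/(-16388) = 28358*(-1/7990) + 12162*(-1/16388) = -14179/3995 - 6081/8194 = -8263313/1925590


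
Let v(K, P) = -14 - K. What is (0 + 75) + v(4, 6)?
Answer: 57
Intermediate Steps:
(0 + 75) + v(4, 6) = (0 + 75) + (-14 - 1*4) = 75 + (-14 - 4) = 75 - 18 = 57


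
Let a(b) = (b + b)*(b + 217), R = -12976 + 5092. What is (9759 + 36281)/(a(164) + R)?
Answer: 11510/29271 ≈ 0.39322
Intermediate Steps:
R = -7884
a(b) = 2*b*(217 + b) (a(b) = (2*b)*(217 + b) = 2*b*(217 + b))
(9759 + 36281)/(a(164) + R) = (9759 + 36281)/(2*164*(217 + 164) - 7884) = 46040/(2*164*381 - 7884) = 46040/(124968 - 7884) = 46040/117084 = 46040*(1/117084) = 11510/29271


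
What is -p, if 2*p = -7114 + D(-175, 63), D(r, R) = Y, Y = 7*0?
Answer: 3557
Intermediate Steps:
Y = 0
D(r, R) = 0
p = -3557 (p = (-7114 + 0)/2 = (½)*(-7114) = -3557)
-p = -1*(-3557) = 3557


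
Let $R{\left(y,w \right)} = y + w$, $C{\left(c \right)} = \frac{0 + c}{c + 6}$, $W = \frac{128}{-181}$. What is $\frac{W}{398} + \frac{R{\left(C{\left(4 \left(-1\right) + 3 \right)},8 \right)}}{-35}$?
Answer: $- \frac{1415941}{6303325} \approx -0.22463$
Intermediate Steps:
$W = - \frac{128}{181}$ ($W = 128 \left(- \frac{1}{181}\right) = - \frac{128}{181} \approx -0.70718$)
$C{\left(c \right)} = \frac{c}{6 + c}$
$R{\left(y,w \right)} = w + y$
$\frac{W}{398} + \frac{R{\left(C{\left(4 \left(-1\right) + 3 \right)},8 \right)}}{-35} = - \frac{128}{181 \cdot 398} + \frac{8 + \frac{4 \left(-1\right) + 3}{6 + \left(4 \left(-1\right) + 3\right)}}{-35} = \left(- \frac{128}{181}\right) \frac{1}{398} + \left(8 + \frac{-4 + 3}{6 + \left(-4 + 3\right)}\right) \left(- \frac{1}{35}\right) = - \frac{64}{36019} + \left(8 - \frac{1}{6 - 1}\right) \left(- \frac{1}{35}\right) = - \frac{64}{36019} + \left(8 - \frac{1}{5}\right) \left(- \frac{1}{35}\right) = - \frac{64}{36019} + \frac{39}{5} \left(- \frac{1}{35}\right) = - \frac{64}{36019} - \frac{39}{175} = - \frac{1415941}{6303325}$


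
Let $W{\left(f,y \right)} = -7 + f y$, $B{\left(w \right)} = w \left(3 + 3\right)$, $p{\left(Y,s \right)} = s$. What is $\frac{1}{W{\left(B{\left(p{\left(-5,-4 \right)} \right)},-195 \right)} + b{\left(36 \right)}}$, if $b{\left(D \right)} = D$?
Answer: $\frac{1}{4709} \approx 0.00021236$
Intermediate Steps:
$B{\left(w \right)} = 6 w$ ($B{\left(w \right)} = w 6 = 6 w$)
$\frac{1}{W{\left(B{\left(p{\left(-5,-4 \right)} \right)},-195 \right)} + b{\left(36 \right)}} = \frac{1}{\left(-7 + 6 \left(-4\right) \left(-195\right)\right) + 36} = \frac{1}{\left(-7 - -4680\right) + 36} = \frac{1}{\left(-7 + 4680\right) + 36} = \frac{1}{4673 + 36} = \frac{1}{4709}$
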